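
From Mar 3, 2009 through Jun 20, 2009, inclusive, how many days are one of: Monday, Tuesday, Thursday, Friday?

63

Mar 3, 2009 is a Tuesday.
From Mar 3, 2009 to Jun 20, 2009 is 110 days inclusive.
110 = 7 × 15 + 5, so there are 15 full weeks plus 5 extra days.
Each full week contributes 4 days from the set (Mon, Tue, Thu, Fri): 15 × 4 = 60.
The 5 extra days are Tuesday, Wednesday, Thursday, Friday, Saturday — 3 of them qualify.
Total: 60 + 3 = 63.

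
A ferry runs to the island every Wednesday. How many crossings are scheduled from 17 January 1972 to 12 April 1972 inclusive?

13

17 January 1972 is a Monday.
The range spans 87 days (inclusive of both endpoints).
87 = 7 × 12 + 3, so there are 12 full weeks plus 3 extra days.
Each full week contributes one Wednesday: 12 so far.
The 3 extra days are Monday, Tuesday, Wednesday — 1 of them qualifies.
Total: 12 + 1 = 13.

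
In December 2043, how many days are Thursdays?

2043-12-01 is a Tuesday.
From 2043-12-01 to 2043-12-31 is 31 days inclusive.
31 = 7 × 4 + 3, so there are 4 full weeks plus 3 extra days.
Each full week contributes one Thursday: 4 so far.
The 3 extra days are Tue, Wed, Thu — 1 of them qualifies.
Total: 4 + 1 = 5.

5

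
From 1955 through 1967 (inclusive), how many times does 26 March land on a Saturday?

3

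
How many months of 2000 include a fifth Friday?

4

A month has five Fridays exactly when Friday falls within its first (length − 28) days.
Jan: 31 days, starts Sat → 5 of Sat, Sun, Mon
Feb: 29 days, starts Tue → 5 of Tue
Mar: 31 days, starts Wed → 5 of Wed, Thu, Fri ✓
Apr: 30 days, starts Sat → 5 of Sat, Sun
May: 31 days, starts Mon → 5 of Mon, Tue, Wed
Jun: 30 days, starts Thu → 5 of Thu, Fri ✓
Jul: 31 days, starts Sat → 5 of Sat, Sun, Mon
Aug: 31 days, starts Tue → 5 of Tue, Wed, Thu
Sep: 30 days, starts Fri → 5 of Fri, Sat ✓
Oct: 31 days, starts Sun → 5 of Sun, Mon, Tue
Nov: 30 days, starts Wed → 5 of Wed, Thu
Dec: 31 days, starts Fri → 5 of Fri, Sat, Sun ✓
Months with five Fridays: Mar, Jun, Sep, Dec.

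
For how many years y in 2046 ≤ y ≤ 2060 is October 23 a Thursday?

2

Day of week of October 23 in each year:
2046: Tue, 2047: Wed, 2048: Fri, 2049: Sat, 2050: Sun, 2051: Mon, 2052: Wed, 2053: Thu ✓, 2054: Fri, 2055: Sat, 2056: Mon, 2057: Tue, 2058: Wed, 2059: Thu ✓, 2060: Sat
Thursdays: 2053, 2059.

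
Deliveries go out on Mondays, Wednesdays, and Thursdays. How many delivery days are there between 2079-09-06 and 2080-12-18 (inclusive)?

202

2079-09-06 is a Wednesday.
From 2079-09-06 to 2080-12-18 is 470 days inclusive.
470 = 7 × 67 + 1, so there are 67 full weeks plus 1 extra day.
Each full week contributes 3 days from the set (Mon, Wed, Thu): 67 × 3 = 201.
The 1 extra day is Wednesday — 1 of them qualifies.
Total: 201 + 1 = 202.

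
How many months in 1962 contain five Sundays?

4

A month has five Sundays exactly when Sunday falls within its first (length − 28) days.
Jan: 31 days, starts Mon → 5 of Mon, Tue, Wed
Feb: 28 days, starts Thu → 5 of (none)
Mar: 31 days, starts Thu → 5 of Thu, Fri, Sat
Apr: 30 days, starts Sun → 5 of Sun, Mon ✓
May: 31 days, starts Tue → 5 of Tue, Wed, Thu
Jun: 30 days, starts Fri → 5 of Fri, Sat
Jul: 31 days, starts Sun → 5 of Sun, Mon, Tue ✓
Aug: 31 days, starts Wed → 5 of Wed, Thu, Fri
Sep: 30 days, starts Sat → 5 of Sat, Sun ✓
Oct: 31 days, starts Mon → 5 of Mon, Tue, Wed
Nov: 30 days, starts Thu → 5 of Thu, Fri
Dec: 31 days, starts Sat → 5 of Sat, Sun, Mon ✓
Months with five Sundays: Apr, Jul, Sep, Dec.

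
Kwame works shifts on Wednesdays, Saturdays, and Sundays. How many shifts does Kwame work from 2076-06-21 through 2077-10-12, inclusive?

205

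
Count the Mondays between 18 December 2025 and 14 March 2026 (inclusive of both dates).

18 December 2025 is a Thursday.
From 18 December 2025 to 14 March 2026 is 87 days inclusive.
87 = 7 × 12 + 3, so there are 12 full weeks plus 3 extra days.
Each full week contributes one Monday: 12 so far.
The 3 extra days are Thu, Fri, Sat — none qualify.
Total: 12 + 0 = 12.

12 Mondays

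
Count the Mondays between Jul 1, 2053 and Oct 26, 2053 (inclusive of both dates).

Jul 1, 2053 is a Tuesday.
That's 118 days from start to end, counting both.
118 = 7 × 16 + 6, so there are 16 full weeks plus 6 extra days.
Each full week contributes one Monday: 16 so far.
The 6 extra days are Tue, Wed, Thu, Fri, Sat, Sun — none qualify.
Total: 16 + 0 = 16.

16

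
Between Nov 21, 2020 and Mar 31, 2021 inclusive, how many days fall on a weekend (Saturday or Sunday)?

38

Nov 21, 2020 is a Saturday.
From Nov 21, 2020 to Mar 31, 2021 is 131 days inclusive.
131 = 7 × 18 + 5, so there are 18 full weeks plus 5 extra days.
Each full week contributes 2 weekend days (Sat, Sun): 18 × 2 = 36.
The 5 extra days are Saturday, Sunday, Monday, Tuesday, Wednesday — 2 of them qualify.
Total: 36 + 2 = 38.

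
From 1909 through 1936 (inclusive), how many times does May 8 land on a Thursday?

Day of week of May 8 in each year:
1909: Sat, 1910: Sun, 1911: Mon, 1912: Wed, 1913: Thu ✓, 1914: Fri, 1915: Sat, 1916: Mon, 1917: Tue, 1918: Wed, 1919: Thu ✓, 1920: Sat, 1921: Sun, 1922: Mon, 1923: Tue, 1924: Thu ✓, 1925: Fri, 1926: Sat, 1927: Sun, 1928: Tue, 1929: Wed, 1930: Thu ✓, 1931: Fri, 1932: Sun, 1933: Mon, 1934: Tue, 1935: Wed, 1936: Fri
Thursdays: 1913, 1919, 1924, 1930.

4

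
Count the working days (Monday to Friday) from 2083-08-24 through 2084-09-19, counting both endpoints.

281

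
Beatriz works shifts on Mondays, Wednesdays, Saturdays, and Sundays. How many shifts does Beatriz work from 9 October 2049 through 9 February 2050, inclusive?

72

9 October 2049 is a Saturday.
That's 124 days from start to end, counting both.
124 = 7 × 17 + 5, so there are 17 full weeks plus 5 extra days.
Each full week contributes 4 days from the set (Mon, Wed, Sat, Sun): 17 × 4 = 68.
The 5 extra days are Saturday, Sunday, Monday, Tuesday, Wednesday — 4 of them qualify.
Total: 68 + 4 = 72.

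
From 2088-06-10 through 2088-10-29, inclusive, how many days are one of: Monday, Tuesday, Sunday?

60

2088-06-10 is a Thursday.
That's 142 days from start to end, counting both.
142 = 7 × 20 + 2, so there are 20 full weeks plus 2 extra days.
Each full week contributes 3 days from the set (Mon, Tue, Sun): 20 × 3 = 60.
The 2 extra days are Thu, Fri — none qualify.
Total: 60 + 0 = 60.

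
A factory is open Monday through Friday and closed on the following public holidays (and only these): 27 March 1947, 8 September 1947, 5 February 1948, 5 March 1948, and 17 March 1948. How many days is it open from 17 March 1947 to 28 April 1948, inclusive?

288

17 March 1947 is a Monday.
The range spans 409 days (inclusive of both endpoints).
409 = 7 × 58 + 3, so there are 58 full weeks plus 3 extra days.
Each full week contributes 5 weekdays (Mon–Fri): 58 × 5 = 290.
The 3 extra days are Monday, Tuesday, Wednesday — 3 of them qualify.
Total: 290 + 3 = 293.
Holidays: 27 March 1947 (Thu); 8 September 1947 (Mon); 5 February 1948 (Thu); 5 March 1948 (Fri); 17 March 1948 (Wed).
All 5 holidays fall on weekdays, so subtract 5.
Business days: 293 − 5 = 288.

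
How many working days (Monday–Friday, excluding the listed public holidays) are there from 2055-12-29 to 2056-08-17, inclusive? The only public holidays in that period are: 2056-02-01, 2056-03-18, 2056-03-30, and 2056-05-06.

165 working days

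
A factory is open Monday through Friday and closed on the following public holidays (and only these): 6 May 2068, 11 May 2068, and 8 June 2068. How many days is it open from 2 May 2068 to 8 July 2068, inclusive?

2 May 2068 is a Wednesday.
The range spans 68 days (inclusive of both endpoints).
68 = 7 × 9 + 5, so there are 9 full weeks plus 5 extra days.
Each full week contributes 5 weekdays (Mon–Fri): 9 × 5 = 45.
The 5 extra days are Wednesday, Thursday, Friday, Saturday, Sunday — 3 of them qualify.
Total: 45 + 3 = 48.
Holidays: 6 May 2068 (Sun); 11 May 2068 (Fri); 8 June 2068 (Fri).
2 of the 3 holidays fall on weekdays; the rest are weekends and were already excluded.
Business days: 48 − 2 = 46.

46 working days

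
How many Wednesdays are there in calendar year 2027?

52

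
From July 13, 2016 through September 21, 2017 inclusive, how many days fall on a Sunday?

July 13, 2016 is a Wednesday.
The range spans 436 days (inclusive of both endpoints).
436 = 7 × 62 + 2, so there are 62 full weeks plus 2 extra days.
Each full week contributes one Sunday: 62 so far.
The 2 extra days are Wed, Thu — none qualify.
Total: 62 + 0 = 62.

62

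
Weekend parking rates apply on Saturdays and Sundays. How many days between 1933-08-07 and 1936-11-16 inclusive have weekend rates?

1933-08-07 is a Monday.
That's 1198 days from start to end, counting both.
1198 = 7 × 171 + 1, so there are 171 full weeks plus 1 extra day.
Each full week contributes 2 weekend days (Sat, Sun): 171 × 2 = 342.
The 1 extra day is Monday — none qualify.
Total: 342 + 0 = 342.

342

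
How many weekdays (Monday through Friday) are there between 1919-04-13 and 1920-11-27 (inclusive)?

425 weekdays

1919-04-13 is a Sunday.
The range spans 595 days (inclusive of both endpoints).
595 = 7 × 85, so the span is exactly 85 full weeks.
Each full week contributes 5 weekdays (Mon–Fri): 85 × 5 = 425.
Total: 425.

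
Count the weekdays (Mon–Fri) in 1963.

261 weekdays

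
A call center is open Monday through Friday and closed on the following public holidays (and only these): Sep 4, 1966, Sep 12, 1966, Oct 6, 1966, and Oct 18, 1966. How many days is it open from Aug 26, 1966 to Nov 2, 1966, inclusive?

46 business days

Aug 26, 1966 is a Friday.
From Aug 26, 1966 to Nov 2, 1966 is 69 days inclusive.
69 = 7 × 9 + 6, so there are 9 full weeks plus 6 extra days.
Each full week contributes 5 weekdays (Mon–Fri): 9 × 5 = 45.
The 6 extra days are Fri, Sat, Sun, Mon, Tue, Wed — 4 of them qualify.
Total: 45 + 4 = 49.
Holidays: Sep 4, 1966 (Sun); Sep 12, 1966 (Mon); Oct 6, 1966 (Thu); Oct 18, 1966 (Tue).
3 of the 4 holidays fall on weekdays; the rest are weekends and were already excluded.
Business days: 49 − 3 = 46.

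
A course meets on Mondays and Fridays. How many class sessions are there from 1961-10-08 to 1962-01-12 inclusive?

28

1961-10-08 is a Sunday.
The range spans 97 days (inclusive of both endpoints).
97 = 7 × 13 + 6, so there are 13 full weeks plus 6 extra days.
Each full week contributes 2 days from the set (Mon, Fri): 13 × 2 = 26.
The 6 extra days are Sun, Mon, Tue, Wed, Thu, Fri — 2 of them qualify.
Total: 26 + 2 = 28.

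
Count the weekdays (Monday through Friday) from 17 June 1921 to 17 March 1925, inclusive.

978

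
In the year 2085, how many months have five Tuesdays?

A month has five Tuesdays exactly when Tuesday falls within its first (length − 28) days.
Jan: 31 days, starts Mon → 5 of Mon, Tue, Wed ✓
Feb: 28 days, starts Thu → 5 of (none)
Mar: 31 days, starts Thu → 5 of Thu, Fri, Sat
Apr: 30 days, starts Sun → 5 of Sun, Mon
May: 31 days, starts Tue → 5 of Tue, Wed, Thu ✓
Jun: 30 days, starts Fri → 5 of Fri, Sat
Jul: 31 days, starts Sun → 5 of Sun, Mon, Tue ✓
Aug: 31 days, starts Wed → 5 of Wed, Thu, Fri
Sep: 30 days, starts Sat → 5 of Sat, Sun
Oct: 31 days, starts Mon → 5 of Mon, Tue, Wed ✓
Nov: 30 days, starts Thu → 5 of Thu, Fri
Dec: 31 days, starts Sat → 5 of Sat, Sun, Mon
Months with five Tuesdays: Jan, May, Jul, Oct.

4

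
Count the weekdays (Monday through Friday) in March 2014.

2014-03-01 is a Saturday.
That's 31 days from start to end, counting both.
31 = 7 × 4 + 3, so there are 4 full weeks plus 3 extra days.
Each full week contributes 5 weekdays (Mon–Fri): 4 × 5 = 20.
The 3 extra days are Saturday, Sunday, Monday — 1 of them qualifies.
Total: 20 + 1 = 21.

21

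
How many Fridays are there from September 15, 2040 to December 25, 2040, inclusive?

14

September 15, 2040 is a Saturday.
The range spans 102 days (inclusive of both endpoints).
102 = 7 × 14 + 4, so there are 14 full weeks plus 4 extra days.
Each full week contributes one Friday: 14 so far.
The 4 extra days are Sat, Sun, Mon, Tue — none qualify.
Total: 14 + 0 = 14.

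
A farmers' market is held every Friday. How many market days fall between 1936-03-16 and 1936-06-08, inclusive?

1936-03-16 is a Monday.
The range spans 85 days (inclusive of both endpoints).
85 = 7 × 12 + 1, so there are 12 full weeks plus 1 extra day.
Each full week contributes one Friday: 12 so far.
The 1 extra day is Mon — none qualify.
Total: 12 + 0 = 12.

12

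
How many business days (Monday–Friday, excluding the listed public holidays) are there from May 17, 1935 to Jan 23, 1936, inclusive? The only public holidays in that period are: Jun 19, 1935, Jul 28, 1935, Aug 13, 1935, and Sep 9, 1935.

May 17, 1935 is a Friday.
The range spans 252 days (inclusive of both endpoints).
252 = 7 × 36, so the span is exactly 36 full weeks.
Each full week contributes 5 weekdays (Mon–Fri): 36 × 5 = 180.
Total: 180.
Holidays: Jun 19, 1935 (Wed); Jul 28, 1935 (Sun); Aug 13, 1935 (Tue); Sep 9, 1935 (Mon).
3 of the 4 holidays fall on weekdays; the rest are weekends and were already excluded.
Business days: 180 − 3 = 177.

177 business days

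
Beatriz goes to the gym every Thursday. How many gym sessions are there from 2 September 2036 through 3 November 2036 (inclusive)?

2 September 2036 is a Tuesday.
The range spans 63 days (inclusive of both endpoints).
63 = 7 × 9, so the span is exactly 9 full weeks.
Each full week contributes one Thursday: 9 so far.

9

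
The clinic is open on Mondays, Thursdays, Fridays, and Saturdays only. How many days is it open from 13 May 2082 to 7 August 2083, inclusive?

13 May 2082 is a Wednesday.
The range spans 452 days (inclusive of both endpoints).
452 = 7 × 64 + 4, so there are 64 full weeks plus 4 extra days.
Each full week contributes 4 days from the set (Mon, Thu, Fri, Sat): 64 × 4 = 256.
The 4 extra days are Wednesday, Thursday, Friday, Saturday — 3 of them qualify.
Total: 256 + 3 = 259.

259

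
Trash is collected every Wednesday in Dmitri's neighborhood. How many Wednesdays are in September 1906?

4

1 September 1906 is a Saturday.
The range spans 30 days (inclusive of both endpoints).
30 = 7 × 4 + 2, so there are 4 full weeks plus 2 extra days.
Each full week contributes one Wednesday: 4 so far.
The 2 extra days are Saturday, Sunday — none qualify.
Total: 4 + 0 = 4.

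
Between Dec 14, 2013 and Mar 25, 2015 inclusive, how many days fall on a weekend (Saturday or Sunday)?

134

Dec 14, 2013 is a Saturday.
From Dec 14, 2013 to Mar 25, 2015 is 467 days inclusive.
467 = 7 × 66 + 5, so there are 66 full weeks plus 5 extra days.
Each full week contributes 2 weekend days (Sat, Sun): 66 × 2 = 132.
The 5 extra days are Saturday, Sunday, Monday, Tuesday, Wednesday — 2 of them qualify.
Total: 132 + 2 = 134.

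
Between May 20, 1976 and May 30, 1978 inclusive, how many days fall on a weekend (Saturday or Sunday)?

212

May 20, 1976 is a Thursday.
The range spans 741 days (inclusive of both endpoints).
741 = 7 × 105 + 6, so there are 105 full weeks plus 6 extra days.
Each full week contributes 2 weekend days (Sat, Sun): 105 × 2 = 210.
The 6 extra days are Thursday, Friday, Saturday, Sunday, Monday, Tuesday — 2 of them qualify.
Total: 210 + 2 = 212.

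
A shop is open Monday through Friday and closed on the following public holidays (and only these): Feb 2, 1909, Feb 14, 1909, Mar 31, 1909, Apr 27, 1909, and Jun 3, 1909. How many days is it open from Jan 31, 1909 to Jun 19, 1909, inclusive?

96 business days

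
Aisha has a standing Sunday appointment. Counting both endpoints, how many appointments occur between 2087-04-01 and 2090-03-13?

154 Sundays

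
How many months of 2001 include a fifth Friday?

4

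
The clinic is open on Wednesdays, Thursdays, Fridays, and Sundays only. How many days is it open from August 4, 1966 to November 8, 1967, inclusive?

264

August 4, 1966 is a Thursday.
That's 462 days from start to end, counting both.
462 = 7 × 66, so the span is exactly 66 full weeks.
Each full week contributes 4 days from the set (Wed, Thu, Fri, Sun): 66 × 4 = 264.
Total: 264.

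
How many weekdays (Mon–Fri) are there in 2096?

Jan 1, 2096 is a Sunday.
The range spans 366 days (inclusive of both endpoints).
366 = 7 × 52 + 2, so there are 52 full weeks plus 2 extra days.
Each full week contributes 5 weekdays (Mon–Fri): 52 × 5 = 260.
The 2 extra days are Sun, Mon — 1 of them qualifies.
Total: 260 + 1 = 261.

261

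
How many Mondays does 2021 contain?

52

1 January 2021 is a Friday.
That's 365 days from start to end, counting both.
365 = 7 × 52 + 1, so there are 52 full weeks plus 1 extra day.
Each full week contributes one Monday: 52 so far.
The 1 extra day is Friday — none qualify.
Total: 52 + 0 = 52.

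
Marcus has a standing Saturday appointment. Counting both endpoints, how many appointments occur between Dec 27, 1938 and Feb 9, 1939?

Dec 27, 1938 is a Tuesday.
The range spans 45 days (inclusive of both endpoints).
45 = 7 × 6 + 3, so there are 6 full weeks plus 3 extra days.
Each full week contributes one Saturday: 6 so far.
The 3 extra days are Tuesday, Wednesday, Thursday — none qualify.
Total: 6 + 0 = 6.

6 Saturdays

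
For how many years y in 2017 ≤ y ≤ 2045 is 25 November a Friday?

4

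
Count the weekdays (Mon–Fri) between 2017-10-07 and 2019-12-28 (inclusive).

580 weekdays

2017-10-07 is a Saturday.
That's 813 days from start to end, counting both.
813 = 7 × 116 + 1, so there are 116 full weeks plus 1 extra day.
Each full week contributes 5 weekdays (Mon–Fri): 116 × 5 = 580.
The 1 extra day is Saturday — none qualify.
Total: 580 + 0 = 580.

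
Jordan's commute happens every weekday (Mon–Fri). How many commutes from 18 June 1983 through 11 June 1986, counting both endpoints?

778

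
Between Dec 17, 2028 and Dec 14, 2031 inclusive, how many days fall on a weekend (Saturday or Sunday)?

313

Dec 17, 2028 is a Sunday.
The range spans 1093 days (inclusive of both endpoints).
1093 = 7 × 156 + 1, so there are 156 full weeks plus 1 extra day.
Each full week contributes 2 weekend days (Sat, Sun): 156 × 2 = 312.
The 1 extra day is Sun — 1 of them qualifies.
Total: 312 + 1 = 313.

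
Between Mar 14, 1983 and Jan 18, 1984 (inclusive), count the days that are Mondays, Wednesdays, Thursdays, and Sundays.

178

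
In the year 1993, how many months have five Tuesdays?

4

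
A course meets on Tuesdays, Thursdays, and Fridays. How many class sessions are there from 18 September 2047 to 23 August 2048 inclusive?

146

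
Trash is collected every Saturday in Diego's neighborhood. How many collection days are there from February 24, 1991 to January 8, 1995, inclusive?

202 Saturdays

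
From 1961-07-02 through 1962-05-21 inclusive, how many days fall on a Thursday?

46

1961-07-02 is a Sunday.
That's 324 days from start to end, counting both.
324 = 7 × 46 + 2, so there are 46 full weeks plus 2 extra days.
Each full week contributes one Thursday: 46 so far.
The 2 extra days are Sun, Mon — none qualify.
Total: 46 + 0 = 46.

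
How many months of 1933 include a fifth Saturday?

A month has five Saturdays exactly when Saturday falls within its first (length − 28) days.
Jan: 31 days, starts Sun → 5 of Sun, Mon, Tue
Feb: 28 days, starts Wed → 5 of (none)
Mar: 31 days, starts Wed → 5 of Wed, Thu, Fri
Apr: 30 days, starts Sat → 5 of Sat, Sun ✓
May: 31 days, starts Mon → 5 of Mon, Tue, Wed
Jun: 30 days, starts Thu → 5 of Thu, Fri
Jul: 31 days, starts Sat → 5 of Sat, Sun, Mon ✓
Aug: 31 days, starts Tue → 5 of Tue, Wed, Thu
Sep: 30 days, starts Fri → 5 of Fri, Sat ✓
Oct: 31 days, starts Sun → 5 of Sun, Mon, Tue
Nov: 30 days, starts Wed → 5 of Wed, Thu
Dec: 31 days, starts Fri → 5 of Fri, Sat, Sun ✓
Months with five Saturdays: Apr, Jul, Sep, Dec.

4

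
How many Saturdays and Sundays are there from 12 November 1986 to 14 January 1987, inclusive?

18

12 November 1986 is a Wednesday.
That's 64 days from start to end, counting both.
64 = 7 × 9 + 1, so there are 9 full weeks plus 1 extra day.
Each full week contributes 2 weekend days (Sat, Sun): 9 × 2 = 18.
The 1 extra day is Wed — none qualify.
Total: 18 + 0 = 18.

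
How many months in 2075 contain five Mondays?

A month has five Mondays exactly when Monday falls within its first (length − 28) days.
Jan: 31 days, starts Tue → 5 of Tue, Wed, Thu
Feb: 28 days, starts Fri → 5 of (none)
Mar: 31 days, starts Fri → 5 of Fri, Sat, Sun
Apr: 30 days, starts Mon → 5 of Mon, Tue ✓
May: 31 days, starts Wed → 5 of Wed, Thu, Fri
Jun: 30 days, starts Sat → 5 of Sat, Sun
Jul: 31 days, starts Mon → 5 of Mon, Tue, Wed ✓
Aug: 31 days, starts Thu → 5 of Thu, Fri, Sat
Sep: 30 days, starts Sun → 5 of Sun, Mon ✓
Oct: 31 days, starts Tue → 5 of Tue, Wed, Thu
Nov: 30 days, starts Fri → 5 of Fri, Sat
Dec: 31 days, starts Sun → 5 of Sun, Mon, Tue ✓
Months with five Mondays: Apr, Jul, Sep, Dec.

4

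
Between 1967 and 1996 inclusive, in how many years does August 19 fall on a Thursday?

Day of week of August 19 in each year:
1967: Sat, 1968: Mon, 1969: Tue, 1970: Wed, 1971: Thu ✓, 1972: Sat, 1973: Sun, 1974: Mon, 1975: Tue, 1976: Thu ✓, 1977: Fri, 1978: Sat, 1979: Sun, 1980: Tue, 1981: Wed, 1982: Thu ✓, 1983: Fri, 1984: Sun, 1985: Mon, 1986: Tue, 1987: Wed, 1988: Fri, 1989: Sat, 1990: Sun, 1991: Mon, 1992: Wed, 1993: Thu ✓, 1994: Fri, 1995: Sat, 1996: Mon
Thursdays: 1971, 1976, 1982, 1993.

4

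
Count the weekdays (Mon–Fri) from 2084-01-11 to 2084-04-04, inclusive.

2084-01-11 is a Tuesday.
The range spans 85 days (inclusive of both endpoints).
85 = 7 × 12 + 1, so there are 12 full weeks plus 1 extra day.
Each full week contributes 5 weekdays (Mon–Fri): 12 × 5 = 60.
The 1 extra day is Tuesday — 1 of them qualifies.
Total: 60 + 1 = 61.

61 weekdays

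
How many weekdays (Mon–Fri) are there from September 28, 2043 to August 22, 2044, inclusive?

September 28, 2043 is a Monday.
From September 28, 2043 to August 22, 2044 is 330 days inclusive.
330 = 7 × 47 + 1, so there are 47 full weeks plus 1 extra day.
Each full week contributes 5 weekdays (Mon–Fri): 47 × 5 = 235.
The 1 extra day is Mon — 1 of them qualifies.
Total: 235 + 1 = 236.

236 weekdays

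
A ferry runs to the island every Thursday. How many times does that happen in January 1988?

4

Jan 1, 1988 is a Friday.
The range spans 31 days (inclusive of both endpoints).
31 = 7 × 4 + 3, so there are 4 full weeks plus 3 extra days.
Each full week contributes one Thursday: 4 so far.
The 3 extra days are Fri, Sat, Sun — none qualify.
Total: 4 + 0 = 4.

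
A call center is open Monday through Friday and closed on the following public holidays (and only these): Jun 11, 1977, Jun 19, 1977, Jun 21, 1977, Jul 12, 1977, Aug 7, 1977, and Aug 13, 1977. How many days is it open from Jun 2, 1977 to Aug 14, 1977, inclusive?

50 business days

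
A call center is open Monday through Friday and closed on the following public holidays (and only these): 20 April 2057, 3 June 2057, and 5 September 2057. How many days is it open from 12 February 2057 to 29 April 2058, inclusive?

12 February 2057 is a Monday.
That's 442 days from start to end, counting both.
442 = 7 × 63 + 1, so there are 63 full weeks plus 1 extra day.
Each full week contributes 5 weekdays (Mon–Fri): 63 × 5 = 315.
The 1 extra day is Monday — 1 of them qualifies.
Total: 315 + 1 = 316.
Holidays: 20 April 2057 (Fri); 3 June 2057 (Sun); 5 September 2057 (Wed).
2 of the 3 holidays fall on weekdays; the rest are weekends and were already excluded.
Business days: 316 − 2 = 314.

314 business days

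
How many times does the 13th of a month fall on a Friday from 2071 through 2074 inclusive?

Friday-the-13ths by year:
2071: Feb, Mar, Nov
2072: May
2073: Jan, Oct
2074: Apr, Jul

8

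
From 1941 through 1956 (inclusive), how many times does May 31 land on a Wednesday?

Day of week of May 31 in each year:
1941: Sat, 1942: Sun, 1943: Mon, 1944: Wed ✓, 1945: Thu, 1946: Fri, 1947: Sat, 1948: Mon, 1949: Tue, 1950: Wed ✓, 1951: Thu, 1952: Sat, 1953: Sun, 1954: Mon, 1955: Tue, 1956: Thu
Wednesdays: 1944, 1950.

2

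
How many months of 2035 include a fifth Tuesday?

A month has five Tuesdays exactly when Tuesday falls within its first (length − 28) days.
Jan: 31 days, starts Mon → 5 of Mon, Tue, Wed ✓
Feb: 28 days, starts Thu → 5 of (none)
Mar: 31 days, starts Thu → 5 of Thu, Fri, Sat
Apr: 30 days, starts Sun → 5 of Sun, Mon
May: 31 days, starts Tue → 5 of Tue, Wed, Thu ✓
Jun: 30 days, starts Fri → 5 of Fri, Sat
Jul: 31 days, starts Sun → 5 of Sun, Mon, Tue ✓
Aug: 31 days, starts Wed → 5 of Wed, Thu, Fri
Sep: 30 days, starts Sat → 5 of Sat, Sun
Oct: 31 days, starts Mon → 5 of Mon, Tue, Wed ✓
Nov: 30 days, starts Thu → 5 of Thu, Fri
Dec: 31 days, starts Sat → 5 of Sat, Sun, Mon
Months with five Tuesdays: Jan, May, Jul, Oct.

4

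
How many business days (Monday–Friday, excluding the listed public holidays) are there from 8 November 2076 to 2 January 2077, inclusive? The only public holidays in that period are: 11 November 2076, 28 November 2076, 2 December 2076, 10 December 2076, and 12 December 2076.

37

8 November 2076 is a Sunday.
The range spans 56 days (inclusive of both endpoints).
56 = 7 × 8, so the span is exactly 8 full weeks.
Each full week contributes 5 weekdays (Mon–Fri): 8 × 5 = 40.
Total: 40.
Holidays: 11 November 2076 (Wed); 28 November 2076 (Sat); 2 December 2076 (Wed); 10 December 2076 (Thu); 12 December 2076 (Sat).
3 of the 5 holidays fall on weekdays; the rest are weekends and were already excluded.
Business days: 40 − 3 = 37.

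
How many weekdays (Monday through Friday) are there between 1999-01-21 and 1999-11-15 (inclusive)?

213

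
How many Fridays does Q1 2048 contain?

13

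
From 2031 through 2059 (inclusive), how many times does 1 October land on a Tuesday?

4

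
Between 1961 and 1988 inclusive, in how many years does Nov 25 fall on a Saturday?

4

Day of week of November 25 in each year:
1961: Sat ✓, 1962: Sun, 1963: Mon, 1964: Wed, 1965: Thu, 1966: Fri, 1967: Sat ✓, 1968: Mon, 1969: Tue, 1970: Wed, 1971: Thu, 1972: Sat ✓, 1973: Sun, 1974: Mon, 1975: Tue, 1976: Thu, 1977: Fri, 1978: Sat ✓, 1979: Sun, 1980: Tue, 1981: Wed, 1982: Thu, 1983: Fri, 1984: Sun, 1985: Mon, 1986: Tue, 1987: Wed, 1988: Fri
Saturdays: 1961, 1967, 1972, 1978.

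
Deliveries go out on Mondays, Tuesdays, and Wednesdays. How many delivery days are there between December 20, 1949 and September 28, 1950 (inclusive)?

122

December 20, 1949 is a Tuesday.
The range spans 283 days (inclusive of both endpoints).
283 = 7 × 40 + 3, so there are 40 full weeks plus 3 extra days.
Each full week contributes 3 days from the set (Mon, Tue, Wed): 40 × 3 = 120.
The 3 extra days are Tue, Wed, Thu — 2 of them qualify.
Total: 120 + 2 = 122.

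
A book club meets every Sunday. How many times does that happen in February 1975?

4

1975-02-01 is a Saturday.
That's 28 days from start to end, counting both.
28 = 7 × 4, so the span is exactly 4 full weeks.
Each full week contributes one Sunday: 4 so far.
Total: 4.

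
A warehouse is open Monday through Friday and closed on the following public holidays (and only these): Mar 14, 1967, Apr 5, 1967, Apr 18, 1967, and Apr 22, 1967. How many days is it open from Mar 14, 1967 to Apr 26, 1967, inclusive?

Mar 14, 1967 is a Tuesday.
The range spans 44 days (inclusive of both endpoints).
44 = 7 × 6 + 2, so there are 6 full weeks plus 2 extra days.
Each full week contributes 5 weekdays (Mon–Fri): 6 × 5 = 30.
The 2 extra days are Tue, Wed — 2 of them qualify.
Total: 30 + 2 = 32.
Holidays: Mar 14, 1967 (Tue); Apr 5, 1967 (Wed); Apr 18, 1967 (Tue); Apr 22, 1967 (Sat).
3 of the 4 holidays fall on weekdays; the rest are weekends and were already excluded.
Business days: 32 − 3 = 29.

29 business days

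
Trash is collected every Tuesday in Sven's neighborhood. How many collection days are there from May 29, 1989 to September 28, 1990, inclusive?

May 29, 1989 is a Monday.
That's 488 days from start to end, counting both.
488 = 7 × 69 + 5, so there are 69 full weeks plus 5 extra days.
Each full week contributes one Tuesday: 69 so far.
The 5 extra days are Mon, Tue, Wed, Thu, Fri — 1 of them qualifies.
Total: 69 + 1 = 70.

70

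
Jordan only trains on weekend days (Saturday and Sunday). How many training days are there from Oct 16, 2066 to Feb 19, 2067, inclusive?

37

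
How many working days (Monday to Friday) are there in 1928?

1928-01-01 is a Sunday.
From 1928-01-01 to 1928-12-31 is 366 days inclusive.
366 = 7 × 52 + 2, so there are 52 full weeks plus 2 extra days.
Each full week contributes 5 weekdays (Mon–Fri): 52 × 5 = 260.
The 2 extra days are Sun, Mon — 1 of them qualifies.
Total: 260 + 1 = 261.

261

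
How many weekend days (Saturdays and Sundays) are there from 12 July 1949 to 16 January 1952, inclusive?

12 July 1949 is a Tuesday.
That's 919 days from start to end, counting both.
919 = 7 × 131 + 2, so there are 131 full weeks plus 2 extra days.
Each full week contributes 2 weekend days (Sat, Sun): 131 × 2 = 262.
The 2 extra days are Tuesday, Wednesday — none qualify.
Total: 262 + 0 = 262.

262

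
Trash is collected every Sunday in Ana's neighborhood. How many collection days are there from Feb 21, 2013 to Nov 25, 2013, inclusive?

40

Feb 21, 2013 is a Thursday.
The range spans 278 days (inclusive of both endpoints).
278 = 7 × 39 + 5, so there are 39 full weeks plus 5 extra days.
Each full week contributes one Sunday: 39 so far.
The 5 extra days are Thursday, Friday, Saturday, Sunday, Monday — 1 of them qualifies.
Total: 39 + 1 = 40.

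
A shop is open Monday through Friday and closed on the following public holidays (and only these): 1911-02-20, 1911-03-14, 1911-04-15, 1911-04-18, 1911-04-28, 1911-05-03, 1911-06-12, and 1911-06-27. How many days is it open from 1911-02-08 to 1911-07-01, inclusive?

1911-02-08 is a Wednesday.
From 1911-02-08 to 1911-07-01 is 144 days inclusive.
144 = 7 × 20 + 4, so there are 20 full weeks plus 4 extra days.
Each full week contributes 5 weekdays (Mon–Fri): 20 × 5 = 100.
The 4 extra days are Wednesday, Thursday, Friday, Saturday — 3 of them qualify.
Total: 100 + 3 = 103.
Holidays: 1911-02-20 (Mon); 1911-03-14 (Tue); 1911-04-15 (Sat); 1911-04-18 (Tue); 1911-04-28 (Fri); 1911-05-03 (Wed); 1911-06-12 (Mon); 1911-06-27 (Tue).
7 of the 8 holidays fall on weekdays; the rest are weekends and were already excluded.
Business days: 103 − 7 = 96.

96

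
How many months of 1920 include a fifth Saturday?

4

A month has five Saturdays exactly when Saturday falls within its first (length − 28) days.
Jan: 31 days, starts Thu → 5 of Thu, Fri, Sat ✓
Feb: 29 days, starts Sun → 5 of Sun
Mar: 31 days, starts Mon → 5 of Mon, Tue, Wed
Apr: 30 days, starts Thu → 5 of Thu, Fri
May: 31 days, starts Sat → 5 of Sat, Sun, Mon ✓
Jun: 30 days, starts Tue → 5 of Tue, Wed
Jul: 31 days, starts Thu → 5 of Thu, Fri, Sat ✓
Aug: 31 days, starts Sun → 5 of Sun, Mon, Tue
Sep: 30 days, starts Wed → 5 of Wed, Thu
Oct: 31 days, starts Fri → 5 of Fri, Sat, Sun ✓
Nov: 30 days, starts Mon → 5 of Mon, Tue
Dec: 31 days, starts Wed → 5 of Wed, Thu, Fri
Months with five Saturdays: Jan, May, Jul, Oct.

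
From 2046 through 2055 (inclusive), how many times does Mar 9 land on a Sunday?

Day of week of March 9 in each year:
2046: Fri, 2047: Sat, 2048: Mon, 2049: Tue, 2050: Wed, 2051: Thu, 2052: Sat, 2053: Sun ✓, 2054: Mon, 2055: Tue
Sundays: 2053.

1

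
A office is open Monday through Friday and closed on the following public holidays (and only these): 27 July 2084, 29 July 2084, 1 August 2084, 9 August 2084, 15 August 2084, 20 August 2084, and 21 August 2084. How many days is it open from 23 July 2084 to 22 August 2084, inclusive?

17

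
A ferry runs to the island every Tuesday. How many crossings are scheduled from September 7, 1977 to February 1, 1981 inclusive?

177

September 7, 1977 is a Wednesday.
From September 7, 1977 to February 1, 1981 is 1244 days inclusive.
1244 = 7 × 177 + 5, so there are 177 full weeks plus 5 extra days.
Each full week contributes one Tuesday: 177 so far.
The 5 extra days are Wed, Thu, Fri, Sat, Sun — none qualify.
Total: 177 + 0 = 177.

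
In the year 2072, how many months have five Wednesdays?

4

A month has five Wednesdays exactly when Wednesday falls within its first (length − 28) days.
Jan: 31 days, starts Fri → 5 of Fri, Sat, Sun
Feb: 29 days, starts Mon → 5 of Mon
Mar: 31 days, starts Tue → 5 of Tue, Wed, Thu ✓
Apr: 30 days, starts Fri → 5 of Fri, Sat
May: 31 days, starts Sun → 5 of Sun, Mon, Tue
Jun: 30 days, starts Wed → 5 of Wed, Thu ✓
Jul: 31 days, starts Fri → 5 of Fri, Sat, Sun
Aug: 31 days, starts Mon → 5 of Mon, Tue, Wed ✓
Sep: 30 days, starts Thu → 5 of Thu, Fri
Oct: 31 days, starts Sat → 5 of Sat, Sun, Mon
Nov: 30 days, starts Tue → 5 of Tue, Wed ✓
Dec: 31 days, starts Thu → 5 of Thu, Fri, Sat
Months with five Wednesdays: Mar, Jun, Aug, Nov.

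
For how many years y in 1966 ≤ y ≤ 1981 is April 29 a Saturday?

3

Day of week of April 29 in each year:
1966: Fri, 1967: Sat ✓, 1968: Mon, 1969: Tue, 1970: Wed, 1971: Thu, 1972: Sat ✓, 1973: Sun, 1974: Mon, 1975: Tue, 1976: Thu, 1977: Fri, 1978: Sat ✓, 1979: Sun, 1980: Tue, 1981: Wed
Saturdays: 1967, 1972, 1978.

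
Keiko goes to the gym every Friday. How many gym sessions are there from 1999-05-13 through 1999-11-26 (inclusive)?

1999-05-13 is a Thursday.
That's 198 days from start to end, counting both.
198 = 7 × 28 + 2, so there are 28 full weeks plus 2 extra days.
Each full week contributes one Friday: 28 so far.
The 2 extra days are Thursday, Friday — 1 of them qualifies.
Total: 28 + 1 = 29.

29 Fridays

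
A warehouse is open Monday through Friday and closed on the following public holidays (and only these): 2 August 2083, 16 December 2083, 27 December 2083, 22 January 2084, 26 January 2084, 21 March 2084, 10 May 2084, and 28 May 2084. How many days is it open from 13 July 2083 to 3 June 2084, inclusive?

228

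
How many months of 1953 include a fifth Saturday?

4

A month has five Saturdays exactly when Saturday falls within its first (length − 28) days.
Jan: 31 days, starts Thu → 5 of Thu, Fri, Sat ✓
Feb: 28 days, starts Sun → 5 of (none)
Mar: 31 days, starts Sun → 5 of Sun, Mon, Tue
Apr: 30 days, starts Wed → 5 of Wed, Thu
May: 31 days, starts Fri → 5 of Fri, Sat, Sun ✓
Jun: 30 days, starts Mon → 5 of Mon, Tue
Jul: 31 days, starts Wed → 5 of Wed, Thu, Fri
Aug: 31 days, starts Sat → 5 of Sat, Sun, Mon ✓
Sep: 30 days, starts Tue → 5 of Tue, Wed
Oct: 31 days, starts Thu → 5 of Thu, Fri, Sat ✓
Nov: 30 days, starts Sun → 5 of Sun, Mon
Dec: 31 days, starts Tue → 5 of Tue, Wed, Thu
Months with five Saturdays: Jan, May, Aug, Oct.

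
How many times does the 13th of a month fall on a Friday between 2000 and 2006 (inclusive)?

11

Friday-the-13ths by year:
2000: Oct
2001: Apr, Jul
2002: Sep, Dec
2003: Jun
2004: Feb, Aug
2005: May
2006: Jan, Oct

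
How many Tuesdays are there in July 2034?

4

2034-07-01 is a Saturday.
From 2034-07-01 to 2034-07-31 is 31 days inclusive.
31 = 7 × 4 + 3, so there are 4 full weeks plus 3 extra days.
Each full week contributes one Tuesday: 4 so far.
The 3 extra days are Saturday, Sunday, Monday — none qualify.
Total: 4 + 0 = 4.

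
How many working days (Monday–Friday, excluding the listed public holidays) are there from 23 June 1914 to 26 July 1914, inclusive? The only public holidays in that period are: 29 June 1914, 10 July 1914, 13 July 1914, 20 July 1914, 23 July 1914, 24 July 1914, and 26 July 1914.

18 working days

23 June 1914 is a Tuesday.
From 23 June 1914 to 26 July 1914 is 34 days inclusive.
34 = 7 × 4 + 6, so there are 4 full weeks plus 6 extra days.
Each full week contributes 5 weekdays (Mon–Fri): 4 × 5 = 20.
The 6 extra days are Tuesday, Wednesday, Thursday, Friday, Saturday, Sunday — 4 of them qualify.
Total: 20 + 4 = 24.
Holidays: 29 June 1914 (Mon); 10 July 1914 (Fri); 13 July 1914 (Mon); 20 July 1914 (Mon); 23 July 1914 (Thu); 24 July 1914 (Fri); 26 July 1914 (Sun).
6 of the 7 holidays fall on weekdays; the rest are weekends and were already excluded.
Business days: 24 − 6 = 18.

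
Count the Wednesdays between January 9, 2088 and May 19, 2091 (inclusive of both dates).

175

January 9, 2088 is a Friday.
From January 9, 2088 to May 19, 2091 is 1227 days inclusive.
1227 = 7 × 175 + 2, so there are 175 full weeks plus 2 extra days.
Each full week contributes one Wednesday: 175 so far.
The 2 extra days are Friday, Saturday — none qualify.
Total: 175 + 0 = 175.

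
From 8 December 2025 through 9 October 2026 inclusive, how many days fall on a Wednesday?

44

8 December 2025 is a Monday.
That's 306 days from start to end, counting both.
306 = 7 × 43 + 5, so there are 43 full weeks plus 5 extra days.
Each full week contributes one Wednesday: 43 so far.
The 5 extra days are Mon, Tue, Wed, Thu, Fri — 1 of them qualifies.
Total: 43 + 1 = 44.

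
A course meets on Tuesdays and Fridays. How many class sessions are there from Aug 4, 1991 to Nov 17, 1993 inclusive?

Aug 4, 1991 is a Sunday.
The range spans 837 days (inclusive of both endpoints).
837 = 7 × 119 + 4, so there are 119 full weeks plus 4 extra days.
Each full week contributes 2 days from the set (Tue, Fri): 119 × 2 = 238.
The 4 extra days are Sun, Mon, Tue, Wed — 1 of them qualifies.
Total: 238 + 1 = 239.

239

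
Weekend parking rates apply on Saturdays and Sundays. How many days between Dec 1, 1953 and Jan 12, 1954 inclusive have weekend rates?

12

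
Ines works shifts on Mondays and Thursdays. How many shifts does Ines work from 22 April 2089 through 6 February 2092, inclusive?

291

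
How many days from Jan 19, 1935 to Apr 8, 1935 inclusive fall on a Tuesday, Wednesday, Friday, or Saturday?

45

Jan 19, 1935 is a Saturday.
From Jan 19, 1935 to Apr 8, 1935 is 80 days inclusive.
80 = 7 × 11 + 3, so there are 11 full weeks plus 3 extra days.
Each full week contributes 4 days from the set (Tue, Wed, Fri, Sat): 11 × 4 = 44.
The 3 extra days are Saturday, Sunday, Monday — 1 of them qualifies.
Total: 44 + 1 = 45.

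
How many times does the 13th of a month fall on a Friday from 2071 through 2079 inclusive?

16

Friday-the-13ths by year:
2071: Feb, Mar, Nov
2072: May
2073: Jan, Oct
2074: Apr, Jul
2075: Sep, Dec
2076: Mar, Nov
2077: Aug
2078: May
2079: Jan, Oct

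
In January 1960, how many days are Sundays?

1960-01-01 is a Friday.
That's 31 days from start to end, counting both.
31 = 7 × 4 + 3, so there are 4 full weeks plus 3 extra days.
Each full week contributes one Sunday: 4 so far.
The 3 extra days are Friday, Saturday, Sunday — 1 of them qualifies.
Total: 4 + 1 = 5.

5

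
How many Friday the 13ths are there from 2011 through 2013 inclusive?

Friday-the-13ths by year:
2011: May
2012: Jan, Apr, Jul
2013: Sep, Dec

6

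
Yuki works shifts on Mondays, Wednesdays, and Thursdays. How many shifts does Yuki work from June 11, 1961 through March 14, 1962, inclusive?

119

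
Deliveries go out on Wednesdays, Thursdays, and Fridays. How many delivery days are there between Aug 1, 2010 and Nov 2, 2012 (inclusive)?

Aug 1, 2010 is a Sunday.
From Aug 1, 2010 to Nov 2, 2012 is 825 days inclusive.
825 = 7 × 117 + 6, so there are 117 full weeks plus 6 extra days.
Each full week contributes 3 days from the set (Wed, Thu, Fri): 117 × 3 = 351.
The 6 extra days are Sun, Mon, Tue, Wed, Thu, Fri — 3 of them qualify.
Total: 351 + 3 = 354.

354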